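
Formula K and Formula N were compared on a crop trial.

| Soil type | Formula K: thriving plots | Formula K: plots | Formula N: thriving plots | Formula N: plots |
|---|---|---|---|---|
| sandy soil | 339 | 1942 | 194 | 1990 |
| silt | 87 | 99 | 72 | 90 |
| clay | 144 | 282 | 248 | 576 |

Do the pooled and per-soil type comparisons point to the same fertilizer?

Yes

Sandy soil: Formula K 339/1942 = 17.5%, Formula N 194/1990 = 9.7% → Formula K
Silt: Formula K 87/99 = 87.9%, Formula N 72/90 = 80.0% → Formula K
Clay: Formula K 144/282 = 51.1%, Formula N 248/576 = 43.1% → Formula K
Overall: Formula K 570/2323 = 24.5%, Formula N 514/2656 = 19.4% → Formula K
Formula K wins overall and in every soil group — no reversal.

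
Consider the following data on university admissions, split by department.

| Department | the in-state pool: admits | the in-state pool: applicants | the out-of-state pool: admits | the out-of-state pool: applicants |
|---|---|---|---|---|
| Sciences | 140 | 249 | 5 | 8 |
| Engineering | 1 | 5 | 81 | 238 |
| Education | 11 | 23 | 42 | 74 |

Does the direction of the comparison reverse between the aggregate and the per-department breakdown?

Sciences: the in-state pool 140/249 = 56.2%, the out-of-state pool 5/8 = 62.5% → the out-of-state pool
Engineering: the in-state pool 1/5 = 20.0%, the out-of-state pool 81/238 = 34.0% → the out-of-state pool
Education: the in-state pool 11/23 = 47.8%, the out-of-state pool 42/74 = 56.8% → the out-of-state pool
Overall: the in-state pool 152/277 = 54.9%, the out-of-state pool 128/320 = 40.0% → the in-state pool
The out-of-state pool wins each department group but the in-state pool wins overall — the comparison reverses. The out-of-state pool's applicants skew toward Engineering, which has a lower base rate.

Yes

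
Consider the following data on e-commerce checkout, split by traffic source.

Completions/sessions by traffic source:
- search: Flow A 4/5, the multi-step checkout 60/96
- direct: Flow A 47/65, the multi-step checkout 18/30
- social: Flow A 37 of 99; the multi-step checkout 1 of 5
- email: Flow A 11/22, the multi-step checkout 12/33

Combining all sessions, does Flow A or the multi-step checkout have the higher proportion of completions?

the multi-step checkout

Search: Flow A 4/5 = 80.0%, the multi-step checkout 60/96 = 62.5% → Flow A
Direct: Flow A 47/65 = 72.3%, the multi-step checkout 18/30 = 60.0% → Flow A
Social: Flow A 37/99 = 37.4%, the multi-step checkout 1/5 = 20.0% → Flow A
Email: Flow A 11/22 = 50.0%, the multi-step checkout 12/33 = 36.4% → Flow A
Overall: Flow A 99/191 = 51.8%, the multi-step checkout 91/164 = 55.5% → the multi-step checkout
(Flow A wins every traffic group but the multi-step checkout wins overall — Flow A's sessions skew toward the low-rate social group.)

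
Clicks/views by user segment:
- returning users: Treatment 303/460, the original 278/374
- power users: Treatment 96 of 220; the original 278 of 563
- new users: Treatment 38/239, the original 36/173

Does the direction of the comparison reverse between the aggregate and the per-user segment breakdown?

No

Returning users: Treatment 303/460 = 65.9%, the original 278/374 = 74.3% → the original
Power users: Treatment 96/220 = 43.6%, the original 278/563 = 49.4% → the original
New users: Treatment 38/239 = 15.9%, the original 36/173 = 20.8% → the original
Overall: Treatment 437/919 = 47.6%, the original 592/1110 = 53.3% → the original
The original wins overall and in every user group — no reversal.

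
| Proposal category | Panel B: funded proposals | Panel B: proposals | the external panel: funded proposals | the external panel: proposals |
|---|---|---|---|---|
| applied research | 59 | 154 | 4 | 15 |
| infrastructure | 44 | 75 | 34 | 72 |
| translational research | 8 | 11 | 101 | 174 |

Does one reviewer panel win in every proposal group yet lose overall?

Applied research: Panel B 59/154 = 38.3%, the external panel 4/15 = 26.7% → Panel B
Infrastructure: Panel B 44/75 = 58.7%, the external panel 34/72 = 47.2% → Panel B
Translational research: Panel B 8/11 = 72.7%, the external panel 101/174 = 58.0% → Panel B
Overall: Panel B 111/240 = 46.2%, the external panel 139/261 = 53.3% → the external panel
Panel B wins each proposal group but the external panel wins overall — the comparison reverses. Panel B's proposals skew toward applied research, which has a lower base rate.

Yes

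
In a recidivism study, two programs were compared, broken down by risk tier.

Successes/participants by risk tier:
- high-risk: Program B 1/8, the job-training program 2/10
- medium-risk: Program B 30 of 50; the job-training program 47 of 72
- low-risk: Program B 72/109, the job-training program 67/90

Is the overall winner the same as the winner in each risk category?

High-risk: Program B 1/8 = 12.5%, the job-training program 2/10 = 20.0% → the job-training program
Medium-risk: Program B 30/50 = 60.0%, the job-training program 47/72 = 65.3% → the job-training program
Low-risk: Program B 72/109 = 66.1%, the job-training program 67/90 = 74.4% → the job-training program
Overall: Program B 103/167 = 61.7%, the job-training program 116/172 = 67.4% → the job-training program
The job-training program wins overall and in every risk group — no reversal.

Yes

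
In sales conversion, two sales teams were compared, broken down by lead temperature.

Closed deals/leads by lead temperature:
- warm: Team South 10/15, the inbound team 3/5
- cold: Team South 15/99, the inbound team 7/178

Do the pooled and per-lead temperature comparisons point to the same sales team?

Warm: Team South 10/15 = 66.7%, the inbound team 3/5 = 60.0% → Team South
Cold: Team South 15/99 = 15.2%, the inbound team 7/178 = 3.9% → Team South
Overall: Team South 25/114 = 21.9%, the inbound team 10/183 = 5.5% → Team South
Team South wins overall and in every lead group — no reversal.

Yes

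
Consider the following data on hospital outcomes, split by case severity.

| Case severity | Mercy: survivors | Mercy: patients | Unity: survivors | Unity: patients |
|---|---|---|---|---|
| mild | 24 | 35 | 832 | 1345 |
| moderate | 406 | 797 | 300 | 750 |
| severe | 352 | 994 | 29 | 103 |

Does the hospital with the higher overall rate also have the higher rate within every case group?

Mild: Mercy 24/35 = 68.6%, Unity 832/1345 = 61.9% → Mercy
Moderate: Mercy 406/797 = 50.9%, Unity 300/750 = 40.0% → Mercy
Severe: Mercy 352/994 = 35.4%, Unity 29/103 = 28.2% → Mercy
Overall: Mercy 782/1826 = 42.8%, Unity 1161/2198 = 52.8% → Unity
Mercy wins each case group but Unity wins overall — the comparison reverses. Mercy's patients skew toward severe, which has a lower base rate.

No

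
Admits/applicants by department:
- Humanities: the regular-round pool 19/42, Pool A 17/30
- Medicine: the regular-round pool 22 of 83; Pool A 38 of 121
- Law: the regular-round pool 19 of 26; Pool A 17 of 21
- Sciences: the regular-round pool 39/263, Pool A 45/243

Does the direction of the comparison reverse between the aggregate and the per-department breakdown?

Humanities: the regular-round pool 19/42 = 45.2%, Pool A 17/30 = 56.7% → Pool A
Medicine: the regular-round pool 22/83 = 26.5%, Pool A 38/121 = 31.4% → Pool A
Law: the regular-round pool 19/26 = 73.1%, Pool A 17/21 = 81.0% → Pool A
Sciences: the regular-round pool 39/263 = 14.8%, Pool A 45/243 = 18.5% → Pool A
Overall: the regular-round pool 99/414 = 23.9%, Pool A 117/415 = 28.2% → Pool A
Pool A wins overall and in every department group — no reversal.

No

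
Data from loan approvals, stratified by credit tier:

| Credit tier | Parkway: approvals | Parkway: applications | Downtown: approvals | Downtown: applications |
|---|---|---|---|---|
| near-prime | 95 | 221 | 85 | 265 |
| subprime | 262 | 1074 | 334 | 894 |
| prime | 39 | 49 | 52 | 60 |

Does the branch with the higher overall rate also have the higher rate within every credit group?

Near-prime: Parkway 95/221 = 43.0%, Downtown 85/265 = 32.1% → Parkway
Subprime: Parkway 262/1074 = 24.4%, Downtown 334/894 = 37.4% → Downtown
Prime: Parkway 39/49 = 79.6%, Downtown 52/60 = 86.7% → Downtown
Overall: Parkway 396/1344 = 29.5%, Downtown 471/1219 = 38.6% → Downtown
Neither sweeps: Parkway wins 1 of 3 groups, Downtown wins 2. Downtown wins overall but not every group — no Simpson reversal.

No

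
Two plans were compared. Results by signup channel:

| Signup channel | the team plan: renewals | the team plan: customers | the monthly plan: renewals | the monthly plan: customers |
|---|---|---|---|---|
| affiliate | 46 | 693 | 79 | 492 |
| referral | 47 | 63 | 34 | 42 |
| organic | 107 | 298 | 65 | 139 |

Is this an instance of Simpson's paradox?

No

Affiliate: the team plan 46/693 = 6.6%, the monthly plan 79/492 = 16.1% → the monthly plan
Referral: the team plan 47/63 = 74.6%, the monthly plan 34/42 = 81.0% → the monthly plan
Organic: the team plan 107/298 = 35.9%, the monthly plan 65/139 = 46.8% → the monthly plan
Overall: the team plan 200/1054 = 19.0%, the monthly plan 178/673 = 26.4% → the monthly plan
The monthly plan wins overall and in every signup group — no reversal.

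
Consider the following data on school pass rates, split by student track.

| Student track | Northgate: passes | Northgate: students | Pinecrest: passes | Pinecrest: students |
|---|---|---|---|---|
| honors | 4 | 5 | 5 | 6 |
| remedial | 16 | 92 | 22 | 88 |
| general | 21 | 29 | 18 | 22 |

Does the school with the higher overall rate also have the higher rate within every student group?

Yes

Honors: Northgate 4/5 = 80.0%, Pinecrest 5/6 = 83.3% → Pinecrest
Remedial: Northgate 16/92 = 17.4%, Pinecrest 22/88 = 25.0% → Pinecrest
General: Northgate 21/29 = 72.4%, Pinecrest 18/22 = 81.8% → Pinecrest
Overall: Northgate 41/126 = 32.5%, Pinecrest 45/116 = 38.8% → Pinecrest
Pinecrest wins overall and in every student group — no reversal.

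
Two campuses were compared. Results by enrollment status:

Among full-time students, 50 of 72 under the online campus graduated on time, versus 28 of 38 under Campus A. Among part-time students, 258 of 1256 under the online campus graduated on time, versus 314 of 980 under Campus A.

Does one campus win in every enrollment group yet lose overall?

Full-time: the online campus 50/72 = 69.4%, Campus A 28/38 = 73.7% → Campus A
Part-time: the online campus 258/1256 = 20.5%, Campus A 314/980 = 32.0% → Campus A
Overall: the online campus 308/1328 = 23.2%, Campus A 342/1018 = 33.6% → Campus A
Campus A wins overall and in every enrollment group — no reversal.

No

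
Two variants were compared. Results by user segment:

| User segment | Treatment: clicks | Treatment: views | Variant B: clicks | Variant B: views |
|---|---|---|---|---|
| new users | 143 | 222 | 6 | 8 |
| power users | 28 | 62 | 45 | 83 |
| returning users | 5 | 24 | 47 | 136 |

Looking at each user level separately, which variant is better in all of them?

Variant B

New users: Treatment 143/222 = 64.4%, Variant B 6/8 = 75.0% → Variant B
Power users: Treatment 28/62 = 45.2%, Variant B 45/83 = 54.2% → Variant B
Returning users: Treatment 5/24 = 20.8%, Variant B 47/136 = 34.6% → Variant B
Variant B has the higher rate in all 3 groups.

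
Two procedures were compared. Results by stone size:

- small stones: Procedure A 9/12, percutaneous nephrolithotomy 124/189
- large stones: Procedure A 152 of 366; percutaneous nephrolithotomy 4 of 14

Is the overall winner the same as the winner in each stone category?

Small stones: Procedure A 9/12 = 75.0%, percutaneous nephrolithotomy 124/189 = 65.6% → Procedure A
Large stones: Procedure A 152/366 = 41.5%, percutaneous nephrolithotomy 4/14 = 28.6% → Procedure A
Overall: Procedure A 161/378 = 42.6%, percutaneous nephrolithotomy 128/203 = 63.1% → percutaneous nephrolithotomy
Procedure A wins each stone group but percutaneous nephrolithotomy wins overall — the comparison reverses. Procedure A's cases skew toward large stones, which has a lower base rate.

No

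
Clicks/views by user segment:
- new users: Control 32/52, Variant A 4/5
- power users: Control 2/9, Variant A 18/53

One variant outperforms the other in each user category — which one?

Variant A

New users: Control 32/52 = 61.5%, Variant A 4/5 = 80.0% → Variant A
Power users: Control 2/9 = 22.2%, Variant A 18/53 = 34.0% → Variant A
Variant A has the higher rate in both groups.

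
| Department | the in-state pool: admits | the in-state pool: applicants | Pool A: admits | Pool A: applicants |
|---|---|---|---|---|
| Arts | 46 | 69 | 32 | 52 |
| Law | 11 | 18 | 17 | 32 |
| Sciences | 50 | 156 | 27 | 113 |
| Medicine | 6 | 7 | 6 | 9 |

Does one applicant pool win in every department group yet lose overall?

Arts: the in-state pool 46/69 = 66.7%, Pool A 32/52 = 61.5% → the in-state pool
Law: the in-state pool 11/18 = 61.1%, Pool A 17/32 = 53.1% → the in-state pool
Sciences: the in-state pool 50/156 = 32.1%, Pool A 27/113 = 23.9% → the in-state pool
Medicine: the in-state pool 6/7 = 85.7%, Pool A 6/9 = 66.7% → the in-state pool
Overall: the in-state pool 113/250 = 45.2%, Pool A 82/206 = 39.8% → the in-state pool
The in-state pool wins overall and in every department group — no reversal.

No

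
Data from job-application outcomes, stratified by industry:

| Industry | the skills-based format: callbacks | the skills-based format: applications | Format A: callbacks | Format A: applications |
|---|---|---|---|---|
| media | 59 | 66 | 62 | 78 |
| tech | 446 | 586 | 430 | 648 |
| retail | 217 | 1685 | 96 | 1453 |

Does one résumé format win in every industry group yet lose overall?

Media: the skills-based format 59/66 = 89.4%, Format A 62/78 = 79.5% → the skills-based format
Tech: the skills-based format 446/586 = 76.1%, Format A 430/648 = 66.4% → the skills-based format
Retail: the skills-based format 217/1685 = 12.9%, Format A 96/1453 = 6.6% → the skills-based format
Overall: the skills-based format 722/2337 = 30.9%, Format A 588/2179 = 27.0% → the skills-based format
The skills-based format wins overall and in every industry group — no reversal.

No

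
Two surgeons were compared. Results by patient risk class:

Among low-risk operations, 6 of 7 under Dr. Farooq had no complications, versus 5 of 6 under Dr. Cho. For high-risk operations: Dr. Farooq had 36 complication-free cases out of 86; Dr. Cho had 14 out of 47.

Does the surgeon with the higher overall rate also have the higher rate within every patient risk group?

Yes

Low-risk: Dr. Farooq 6/7 = 85.7%, Dr. Cho 5/6 = 83.3% → Dr. Farooq
High-risk: Dr. Farooq 36/86 = 41.9%, Dr. Cho 14/47 = 29.8% → Dr. Farooq
Overall: Dr. Farooq 42/93 = 45.2%, Dr. Cho 19/53 = 35.8% → Dr. Farooq
Dr. Farooq wins overall and in every patient risk group — no reversal.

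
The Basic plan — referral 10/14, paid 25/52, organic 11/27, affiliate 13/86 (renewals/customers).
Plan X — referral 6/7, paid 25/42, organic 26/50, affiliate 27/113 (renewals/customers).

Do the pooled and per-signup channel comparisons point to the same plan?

Referral: the Basic plan 10/14 = 71.4%, Plan X 6/7 = 85.7% → Plan X
Paid: the Basic plan 25/52 = 48.1%, Plan X 25/42 = 59.5% → Plan X
Organic: the Basic plan 11/27 = 40.7%, Plan X 26/50 = 52.0% → Plan X
Affiliate: the Basic plan 13/86 = 15.1%, Plan X 27/113 = 23.9% → Plan X
Overall: the Basic plan 59/179 = 33.0%, Plan X 84/212 = 39.6% → Plan X
Plan X wins overall and in every signup group — no reversal.

Yes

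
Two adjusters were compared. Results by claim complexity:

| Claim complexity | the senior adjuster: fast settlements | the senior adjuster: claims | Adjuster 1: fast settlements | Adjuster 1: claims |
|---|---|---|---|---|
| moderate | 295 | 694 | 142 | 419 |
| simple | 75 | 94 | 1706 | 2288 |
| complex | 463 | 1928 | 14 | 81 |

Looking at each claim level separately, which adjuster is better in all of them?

the senior adjuster

Moderate: the senior adjuster 295/694 = 42.5%, Adjuster 1 142/419 = 33.9% → the senior adjuster
Simple: the senior adjuster 75/94 = 79.8%, Adjuster 1 1706/2288 = 74.6% → the senior adjuster
Complex: the senior adjuster 463/1928 = 24.0%, Adjuster 1 14/81 = 17.3% → the senior adjuster
The senior adjuster has the higher rate in all 3 groups.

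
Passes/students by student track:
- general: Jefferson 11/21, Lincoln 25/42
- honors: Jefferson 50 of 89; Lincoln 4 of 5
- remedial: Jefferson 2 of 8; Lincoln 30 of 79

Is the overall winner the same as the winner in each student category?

General: Jefferson 11/21 = 52.4%, Lincoln 25/42 = 59.5% → Lincoln
Honors: Jefferson 50/89 = 56.2%, Lincoln 4/5 = 80.0% → Lincoln
Remedial: Jefferson 2/8 = 25.0%, Lincoln 30/79 = 38.0% → Lincoln
Overall: Jefferson 63/118 = 53.4%, Lincoln 59/126 = 46.8% → Jefferson
Lincoln wins each student group but Jefferson wins overall — the comparison reverses. Lincoln's students skew toward remedial, which has a lower base rate.

No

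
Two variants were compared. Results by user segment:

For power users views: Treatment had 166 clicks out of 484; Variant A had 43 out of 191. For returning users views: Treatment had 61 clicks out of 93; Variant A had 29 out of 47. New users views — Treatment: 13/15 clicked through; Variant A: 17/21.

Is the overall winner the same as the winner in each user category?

Power users: Treatment 166/484 = 34.3%, Variant A 43/191 = 22.5% → Treatment
Returning users: Treatment 61/93 = 65.6%, Variant A 29/47 = 61.7% → Treatment
New users: Treatment 13/15 = 86.7%, Variant A 17/21 = 81.0% → Treatment
Overall: Treatment 240/592 = 40.5%, Variant A 89/259 = 34.4% → Treatment
Treatment wins overall and in every user group — no reversal.

Yes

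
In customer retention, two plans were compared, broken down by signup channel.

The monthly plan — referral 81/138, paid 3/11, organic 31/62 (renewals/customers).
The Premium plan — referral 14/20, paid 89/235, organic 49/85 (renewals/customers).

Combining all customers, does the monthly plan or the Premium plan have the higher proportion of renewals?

the monthly plan

Referral: the monthly plan 81/138 = 58.7%, the Premium plan 14/20 = 70.0% → the Premium plan
Paid: the monthly plan 3/11 = 27.3%, the Premium plan 89/235 = 37.9% → the Premium plan
Organic: the monthly plan 31/62 = 50.0%, the Premium plan 49/85 = 57.6% → the Premium plan
Overall: the monthly plan 115/211 = 54.5%, the Premium plan 152/340 = 44.7% → the monthly plan
(The Premium plan wins every signup group but the monthly plan wins overall — the Premium plan's customers skew toward the low-rate paid group.)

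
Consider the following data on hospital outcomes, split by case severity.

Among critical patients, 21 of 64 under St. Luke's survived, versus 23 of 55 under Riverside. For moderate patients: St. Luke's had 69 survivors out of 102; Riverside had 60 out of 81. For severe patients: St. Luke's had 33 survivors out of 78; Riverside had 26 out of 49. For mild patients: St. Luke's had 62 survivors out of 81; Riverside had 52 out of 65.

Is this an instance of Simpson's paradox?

Critical: St. Luke's 21/64 = 32.8%, Riverside 23/55 = 41.8% → Riverside
Moderate: St. Luke's 69/102 = 67.6%, Riverside 60/81 = 74.1% → Riverside
Severe: St. Luke's 33/78 = 42.3%, Riverside 26/49 = 53.1% → Riverside
Mild: St. Luke's 62/81 = 76.5%, Riverside 52/65 = 80.0% → Riverside
Overall: St. Luke's 185/325 = 56.9%, Riverside 161/250 = 64.4% → Riverside
Riverside wins overall and in every case group — no reversal.

No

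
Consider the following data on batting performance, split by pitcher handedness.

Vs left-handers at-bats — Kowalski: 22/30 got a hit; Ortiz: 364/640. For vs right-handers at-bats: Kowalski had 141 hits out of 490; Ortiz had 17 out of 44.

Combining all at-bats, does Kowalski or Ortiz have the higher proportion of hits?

Vs left-handers: Kowalski 22/30 = 73.3%, Ortiz 364/640 = 56.9% → Kowalski
Vs right-handers: Kowalski 141/490 = 28.8%, Ortiz 17/44 = 38.6% → Ortiz
Overall: Kowalski 163/520 = 31.3%, Ortiz 381/684 = 55.7% → Ortiz
(Neither sweeps every pitcher group, but Ortiz has the higher pooled rate.)

Ortiz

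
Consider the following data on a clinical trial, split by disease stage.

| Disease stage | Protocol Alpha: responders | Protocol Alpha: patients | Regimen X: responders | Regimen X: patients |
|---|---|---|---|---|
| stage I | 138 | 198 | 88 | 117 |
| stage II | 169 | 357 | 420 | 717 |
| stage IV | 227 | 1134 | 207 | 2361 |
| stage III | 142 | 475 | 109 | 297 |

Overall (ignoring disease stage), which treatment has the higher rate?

Protocol Alpha

Stage I: Protocol Alpha 138/198 = 69.7%, Regimen X 88/117 = 75.2% → Regimen X
Stage II: Protocol Alpha 169/357 = 47.3%, Regimen X 420/717 = 58.6% → Regimen X
Stage IV: Protocol Alpha 227/1134 = 20.0%, Regimen X 207/2361 = 8.8% → Protocol Alpha
Stage III: Protocol Alpha 142/475 = 29.9%, Regimen X 109/297 = 36.7% → Regimen X
Overall: Protocol Alpha 676/2164 = 31.2%, Regimen X 824/3492 = 23.6% → Protocol Alpha
(Neither sweeps every disease group, but Protocol Alpha has the higher pooled rate.)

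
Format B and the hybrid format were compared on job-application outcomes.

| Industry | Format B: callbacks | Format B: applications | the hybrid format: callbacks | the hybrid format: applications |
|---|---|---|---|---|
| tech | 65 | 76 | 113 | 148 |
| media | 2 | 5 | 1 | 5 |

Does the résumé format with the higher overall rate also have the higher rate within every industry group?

Tech: Format B 65/76 = 85.5%, the hybrid format 113/148 = 76.4% → Format B
Media: Format B 2/5 = 40.0%, the hybrid format 1/5 = 20.0% → Format B
Overall: Format B 67/81 = 82.7%, the hybrid format 114/153 = 74.5% → Format B
Format B wins overall and in every industry group — no reversal.

Yes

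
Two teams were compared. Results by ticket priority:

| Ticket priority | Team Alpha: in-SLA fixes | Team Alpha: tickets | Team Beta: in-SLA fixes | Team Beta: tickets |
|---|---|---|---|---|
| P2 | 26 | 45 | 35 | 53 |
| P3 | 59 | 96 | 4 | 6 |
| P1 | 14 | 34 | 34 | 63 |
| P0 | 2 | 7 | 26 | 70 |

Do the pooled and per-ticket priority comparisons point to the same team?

No

P2: Team Alpha 26/45 = 57.8%, Team Beta 35/53 = 66.0% → Team Beta
P3: Team Alpha 59/96 = 61.5%, Team Beta 4/6 = 66.7% → Team Beta
P1: Team Alpha 14/34 = 41.2%, Team Beta 34/63 = 54.0% → Team Beta
P0: Team Alpha 2/7 = 28.6%, Team Beta 26/70 = 37.1% → Team Beta
Overall: Team Alpha 101/182 = 55.5%, Team Beta 99/192 = 51.6% → Team Alpha
Team Beta wins each ticket group but Team Alpha wins overall — the comparison reverses. Team Beta's tickets skew toward P0, which has a lower base rate.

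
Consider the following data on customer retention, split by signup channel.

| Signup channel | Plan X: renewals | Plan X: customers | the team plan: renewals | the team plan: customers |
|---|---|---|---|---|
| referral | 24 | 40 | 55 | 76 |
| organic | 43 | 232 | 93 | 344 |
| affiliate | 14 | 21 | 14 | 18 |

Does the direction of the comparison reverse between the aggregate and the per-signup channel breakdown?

Referral: Plan X 24/40 = 60.0%, the team plan 55/76 = 72.4% → the team plan
Organic: Plan X 43/232 = 18.5%, the team plan 93/344 = 27.0% → the team plan
Affiliate: Plan X 14/21 = 66.7%, the team plan 14/18 = 77.8% → the team plan
Overall: Plan X 81/293 = 27.6%, the team plan 162/438 = 37.0% → the team plan
The team plan wins overall and in every signup group — no reversal.

No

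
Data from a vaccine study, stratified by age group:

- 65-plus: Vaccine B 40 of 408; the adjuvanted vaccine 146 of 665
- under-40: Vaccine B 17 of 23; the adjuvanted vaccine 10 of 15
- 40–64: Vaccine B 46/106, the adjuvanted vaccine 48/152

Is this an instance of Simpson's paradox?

No

65-plus: Vaccine B 40/408 = 9.8%, the adjuvanted vaccine 146/665 = 22.0% → the adjuvanted vaccine
Under-40: Vaccine B 17/23 = 73.9%, the adjuvanted vaccine 10/15 = 66.7% → Vaccine B
40–64: Vaccine B 46/106 = 43.4%, the adjuvanted vaccine 48/152 = 31.6% → Vaccine B
Overall: Vaccine B 103/537 = 19.2%, the adjuvanted vaccine 204/832 = 24.5% → the adjuvanted vaccine
Neither sweeps: Vaccine B wins 2 of 3 groups, the adjuvanted vaccine wins 1. The adjuvanted vaccine wins overall but not every group — no Simpson reversal.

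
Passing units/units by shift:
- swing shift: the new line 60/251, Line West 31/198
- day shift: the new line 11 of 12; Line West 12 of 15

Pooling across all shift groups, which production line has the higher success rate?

Swing shift: the new line 60/251 = 23.9%, Line West 31/198 = 15.7% → the new line
Day shift: the new line 11/12 = 91.7%, Line West 12/15 = 80.0% → the new line
Overall: the new line 71/263 = 27.0%, Line West 43/213 = 20.2% → the new line

the new line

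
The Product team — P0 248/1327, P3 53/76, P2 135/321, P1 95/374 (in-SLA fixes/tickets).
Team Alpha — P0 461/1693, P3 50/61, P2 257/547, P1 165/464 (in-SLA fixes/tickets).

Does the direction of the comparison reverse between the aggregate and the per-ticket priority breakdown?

No

P0: the Product team 248/1327 = 18.7%, Team Alpha 461/1693 = 27.2% → Team Alpha
P3: the Product team 53/76 = 69.7%, Team Alpha 50/61 = 82.0% → Team Alpha
P2: the Product team 135/321 = 42.1%, Team Alpha 257/547 = 47.0% → Team Alpha
P1: the Product team 95/374 = 25.4%, Team Alpha 165/464 = 35.6% → Team Alpha
Overall: the Product team 531/2098 = 25.3%, Team Alpha 933/2765 = 33.7% → Team Alpha
Team Alpha wins overall and in every ticket group — no reversal.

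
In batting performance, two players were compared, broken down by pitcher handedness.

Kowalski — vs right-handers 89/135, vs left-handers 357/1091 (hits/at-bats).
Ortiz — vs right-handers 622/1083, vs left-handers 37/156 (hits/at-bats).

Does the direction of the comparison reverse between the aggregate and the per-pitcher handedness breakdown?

Vs right-handers: Kowalski 89/135 = 65.9%, Ortiz 622/1083 = 57.4% → Kowalski
Vs left-handers: Kowalski 357/1091 = 32.7%, Ortiz 37/156 = 23.7% → Kowalski
Overall: Kowalski 446/1226 = 36.4%, Ortiz 659/1239 = 53.2% → Ortiz
Kowalski wins each pitcher group but Ortiz wins overall — the comparison reverses. Kowalski's at-bats skew toward vs left-handers, which has a lower base rate.

Yes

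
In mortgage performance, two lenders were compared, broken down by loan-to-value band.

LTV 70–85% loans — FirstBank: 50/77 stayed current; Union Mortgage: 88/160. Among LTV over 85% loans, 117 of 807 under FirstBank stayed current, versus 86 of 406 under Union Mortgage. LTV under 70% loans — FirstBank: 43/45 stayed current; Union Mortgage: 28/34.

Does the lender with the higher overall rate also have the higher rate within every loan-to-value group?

No

LTV 70–85%: FirstBank 50/77 = 64.9%, Union Mortgage 88/160 = 55.0% → FirstBank
LTV over 85%: FirstBank 117/807 = 14.5%, Union Mortgage 86/406 = 21.2% → Union Mortgage
LTV under 70%: FirstBank 43/45 = 95.6%, Union Mortgage 28/34 = 82.4% → FirstBank
Overall: FirstBank 210/929 = 22.6%, Union Mortgage 202/600 = 33.7% → Union Mortgage
Neither sweeps: FirstBank wins 2 of 3 groups, Union Mortgage wins 1. Union Mortgage wins overall but not every group — no Simpson reversal.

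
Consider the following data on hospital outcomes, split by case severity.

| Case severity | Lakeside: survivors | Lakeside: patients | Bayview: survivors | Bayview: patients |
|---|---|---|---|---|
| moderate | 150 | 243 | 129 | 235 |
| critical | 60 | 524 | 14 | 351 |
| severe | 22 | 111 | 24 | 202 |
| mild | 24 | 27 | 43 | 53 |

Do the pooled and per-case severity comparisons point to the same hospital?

Yes

Moderate: Lakeside 150/243 = 61.7%, Bayview 129/235 = 54.9% → Lakeside
Critical: Lakeside 60/524 = 11.5%, Bayview 14/351 = 4.0% → Lakeside
Severe: Lakeside 22/111 = 19.8%, Bayview 24/202 = 11.9% → Lakeside
Mild: Lakeside 24/27 = 88.9%, Bayview 43/53 = 81.1% → Lakeside
Overall: Lakeside 256/905 = 28.3%, Bayview 210/841 = 25.0% → Lakeside
Lakeside wins overall and in every case group — no reversal.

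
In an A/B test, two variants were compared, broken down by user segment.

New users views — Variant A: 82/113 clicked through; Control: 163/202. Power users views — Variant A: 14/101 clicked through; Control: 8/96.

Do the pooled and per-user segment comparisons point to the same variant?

New users: Variant A 82/113 = 72.6%, Control 163/202 = 80.7% → Control
Power users: Variant A 14/101 = 13.9%, Control 8/96 = 8.3% → Variant A
Overall: Variant A 96/214 = 44.9%, Control 171/298 = 57.4% → Control
Neither sweeps: Variant A wins 1 of 2 groups, Control wins 1. Control wins overall but not every group — no Simpson reversal.

No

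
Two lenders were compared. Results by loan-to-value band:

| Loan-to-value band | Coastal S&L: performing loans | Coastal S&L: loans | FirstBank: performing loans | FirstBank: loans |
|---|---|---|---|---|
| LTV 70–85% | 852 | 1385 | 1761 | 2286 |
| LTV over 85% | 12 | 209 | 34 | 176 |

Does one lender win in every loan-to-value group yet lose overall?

No

LTV 70–85%: Coastal S&L 852/1385 = 61.5%, FirstBank 1761/2286 = 77.0% → FirstBank
LTV over 85%: Coastal S&L 12/209 = 5.7%, FirstBank 34/176 = 19.3% → FirstBank
Overall: Coastal S&L 864/1594 = 54.2%, FirstBank 1795/2462 = 72.9% → FirstBank
FirstBank wins overall and in every loan-to-value group — no reversal.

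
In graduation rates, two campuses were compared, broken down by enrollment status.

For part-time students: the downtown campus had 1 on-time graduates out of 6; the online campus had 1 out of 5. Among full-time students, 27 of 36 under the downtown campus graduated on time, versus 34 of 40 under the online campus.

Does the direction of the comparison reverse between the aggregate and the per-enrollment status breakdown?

No

Part-time: the downtown campus 1/6 = 16.7%, the online campus 1/5 = 20.0% → the online campus
Full-time: the downtown campus 27/36 = 75.0%, the online campus 34/40 = 85.0% → the online campus
Overall: the downtown campus 28/42 = 66.7%, the online campus 35/45 = 77.8% → the online campus
The online campus wins overall and in every enrollment group — no reversal.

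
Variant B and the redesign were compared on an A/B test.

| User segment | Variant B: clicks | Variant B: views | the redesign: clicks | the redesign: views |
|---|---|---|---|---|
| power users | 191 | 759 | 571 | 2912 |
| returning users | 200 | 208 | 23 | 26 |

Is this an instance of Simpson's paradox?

No

Power users: Variant B 191/759 = 25.2%, the redesign 571/2912 = 19.6% → Variant B
Returning users: Variant B 200/208 = 96.2%, the redesign 23/26 = 88.5% → Variant B
Overall: Variant B 391/967 = 40.4%, the redesign 594/2938 = 20.2% → Variant B
Variant B wins overall and in every user group — no reversal.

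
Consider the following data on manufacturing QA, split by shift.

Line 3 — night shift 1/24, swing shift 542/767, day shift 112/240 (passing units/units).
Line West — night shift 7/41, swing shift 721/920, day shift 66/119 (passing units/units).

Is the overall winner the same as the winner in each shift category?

Night shift: Line 3 1/24 = 4.2%, Line West 7/41 = 17.1% → Line West
Swing shift: Line 3 542/767 = 70.7%, Line West 721/920 = 78.4% → Line West
Day shift: Line 3 112/240 = 46.7%, Line West 66/119 = 55.5% → Line West
Overall: Line 3 655/1031 = 63.5%, Line West 794/1080 = 73.5% → Line West
Line West wins overall and in every shift group — no reversal.

Yes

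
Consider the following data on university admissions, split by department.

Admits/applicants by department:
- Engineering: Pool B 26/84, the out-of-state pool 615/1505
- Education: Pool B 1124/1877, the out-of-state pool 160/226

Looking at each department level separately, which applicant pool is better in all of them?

Engineering: Pool B 26/84 = 31.0%, the out-of-state pool 615/1505 = 40.9% → the out-of-state pool
Education: Pool B 1124/1877 = 59.9%, the out-of-state pool 160/226 = 70.8% → the out-of-state pool
The out-of-state pool has the higher rate in both groups.

the out-of-state pool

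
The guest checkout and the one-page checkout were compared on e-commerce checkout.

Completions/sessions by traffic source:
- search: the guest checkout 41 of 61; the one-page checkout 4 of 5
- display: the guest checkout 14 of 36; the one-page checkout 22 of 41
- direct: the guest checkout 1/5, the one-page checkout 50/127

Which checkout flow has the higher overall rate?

Search: the guest checkout 41/61 = 67.2%, the one-page checkout 4/5 = 80.0% → the one-page checkout
Display: the guest checkout 14/36 = 38.9%, the one-page checkout 22/41 = 53.7% → the one-page checkout
Direct: the guest checkout 1/5 = 20.0%, the one-page checkout 50/127 = 39.4% → the one-page checkout
Overall: the guest checkout 56/102 = 54.9%, the one-page checkout 76/173 = 43.9% → the guest checkout
(The one-page checkout wins every traffic group but the guest checkout wins overall — the one-page checkout's sessions skew toward the low-rate direct group.)

the guest checkout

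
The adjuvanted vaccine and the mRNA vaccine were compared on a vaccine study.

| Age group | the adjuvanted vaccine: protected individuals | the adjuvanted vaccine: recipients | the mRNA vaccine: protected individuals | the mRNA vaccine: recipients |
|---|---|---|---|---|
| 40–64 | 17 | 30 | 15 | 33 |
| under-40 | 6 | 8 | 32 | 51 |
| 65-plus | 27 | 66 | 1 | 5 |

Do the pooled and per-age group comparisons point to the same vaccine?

No

40–64: the adjuvanted vaccine 17/30 = 56.7%, the mRNA vaccine 15/33 = 45.5% → the adjuvanted vaccine
Under-40: the adjuvanted vaccine 6/8 = 75.0%, the mRNA vaccine 32/51 = 62.7% → the adjuvanted vaccine
65-plus: the adjuvanted vaccine 27/66 = 40.9%, the mRNA vaccine 1/5 = 20.0% → the adjuvanted vaccine
Overall: the adjuvanted vaccine 50/104 = 48.1%, the mRNA vaccine 48/89 = 53.9% → the mRNA vaccine
The adjuvanted vaccine wins each age group but the mRNA vaccine wins overall — the comparison reverses. The adjuvanted vaccine's recipients skew toward 65-plus, which has a lower base rate.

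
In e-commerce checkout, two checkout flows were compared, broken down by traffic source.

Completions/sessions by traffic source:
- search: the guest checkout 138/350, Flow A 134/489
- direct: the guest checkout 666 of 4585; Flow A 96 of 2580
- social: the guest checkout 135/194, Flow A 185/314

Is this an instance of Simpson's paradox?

Search: the guest checkout 138/350 = 39.4%, Flow A 134/489 = 27.4% → the guest checkout
Direct: the guest checkout 666/4585 = 14.5%, Flow A 96/2580 = 3.7% → the guest checkout
Social: the guest checkout 135/194 = 69.6%, Flow A 185/314 = 58.9% → the guest checkout
Overall: the guest checkout 939/5129 = 18.3%, Flow A 415/3383 = 12.3% → the guest checkout
The guest checkout wins overall and in every traffic group — no reversal.

No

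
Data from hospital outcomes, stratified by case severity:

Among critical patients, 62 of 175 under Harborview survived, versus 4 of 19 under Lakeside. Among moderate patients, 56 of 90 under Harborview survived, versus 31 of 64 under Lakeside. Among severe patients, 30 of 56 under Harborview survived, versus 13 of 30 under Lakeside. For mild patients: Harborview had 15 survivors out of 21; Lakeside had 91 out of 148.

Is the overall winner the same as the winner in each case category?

Critical: Harborview 62/175 = 35.4%, Lakeside 4/19 = 21.1% → Harborview
Moderate: Harborview 56/90 = 62.2%, Lakeside 31/64 = 48.4% → Harborview
Severe: Harborview 30/56 = 53.6%, Lakeside 13/30 = 43.3% → Harborview
Mild: Harborview 15/21 = 71.4%, Lakeside 91/148 = 61.5% → Harborview
Overall: Harborview 163/342 = 47.7%, Lakeside 139/261 = 53.3% → Lakeside
Harborview wins each case group but Lakeside wins overall — the comparison reverses. Harborview's patients skew toward critical, which has a lower base rate.

No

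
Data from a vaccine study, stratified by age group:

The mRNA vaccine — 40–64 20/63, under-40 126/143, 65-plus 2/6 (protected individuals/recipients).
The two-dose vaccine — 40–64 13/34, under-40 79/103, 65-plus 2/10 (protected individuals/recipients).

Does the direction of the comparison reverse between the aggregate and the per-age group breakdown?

No

40–64: the mRNA vaccine 20/63 = 31.7%, the two-dose vaccine 13/34 = 38.2% → the two-dose vaccine
Under-40: the mRNA vaccine 126/143 = 88.1%, the two-dose vaccine 79/103 = 76.7% → the mRNA vaccine
65-plus: the mRNA vaccine 2/6 = 33.3%, the two-dose vaccine 2/10 = 20.0% → the mRNA vaccine
Overall: the mRNA vaccine 148/212 = 69.8%, the two-dose vaccine 94/147 = 63.9% → the mRNA vaccine
Neither sweeps: the mRNA vaccine wins 2 of 3 groups, the two-dose vaccine wins 1. The mRNA vaccine wins overall but not every group — no Simpson reversal.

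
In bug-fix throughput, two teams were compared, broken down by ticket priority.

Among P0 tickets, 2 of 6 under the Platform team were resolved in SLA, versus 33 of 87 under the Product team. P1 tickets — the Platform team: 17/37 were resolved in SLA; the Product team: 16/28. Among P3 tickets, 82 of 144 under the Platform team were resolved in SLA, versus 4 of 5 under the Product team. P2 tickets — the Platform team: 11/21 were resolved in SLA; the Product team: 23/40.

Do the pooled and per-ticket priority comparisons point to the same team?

No

P0: the Platform team 2/6 = 33.3%, the Product team 33/87 = 37.9% → the Product team
P1: the Platform team 17/37 = 45.9%, the Product team 16/28 = 57.1% → the Product team
P3: the Platform team 82/144 = 56.9%, the Product team 4/5 = 80.0% → the Product team
P2: the Platform team 11/21 = 52.4%, the Product team 23/40 = 57.5% → the Product team
Overall: the Platform team 112/208 = 53.8%, the Product team 76/160 = 47.5% → the Platform team
The Product team wins each ticket group but the Platform team wins overall — the comparison reverses. The Product team's tickets skew toward P0, which has a lower base rate.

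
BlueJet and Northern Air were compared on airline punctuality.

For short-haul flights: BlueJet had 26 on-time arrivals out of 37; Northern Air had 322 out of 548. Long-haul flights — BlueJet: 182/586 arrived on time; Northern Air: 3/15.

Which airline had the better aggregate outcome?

Short-haul: BlueJet 26/37 = 70.3%, Northern Air 322/548 = 58.8% → BlueJet
Long-haul: BlueJet 182/586 = 31.1%, Northern Air 3/15 = 20.0% → BlueJet
Overall: BlueJet 208/623 = 33.4%, Northern Air 325/563 = 57.7% → Northern Air
(BlueJet wins every route group but Northern Air wins overall — BlueJet's flights skew toward the low-rate long-haul group.)

Northern Air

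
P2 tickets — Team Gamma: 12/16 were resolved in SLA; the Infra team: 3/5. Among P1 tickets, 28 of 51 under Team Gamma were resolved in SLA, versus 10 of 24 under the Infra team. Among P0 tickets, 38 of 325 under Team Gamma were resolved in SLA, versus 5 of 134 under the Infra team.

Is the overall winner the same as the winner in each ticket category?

P2: Team Gamma 12/16 = 75.0%, the Infra team 3/5 = 60.0% → Team Gamma
P1: Team Gamma 28/51 = 54.9%, the Infra team 10/24 = 41.7% → Team Gamma
P0: Team Gamma 38/325 = 11.7%, the Infra team 5/134 = 3.7% → Team Gamma
Overall: Team Gamma 78/392 = 19.9%, the Infra team 18/163 = 11.0% → Team Gamma
Team Gamma wins overall and in every ticket group — no reversal.

Yes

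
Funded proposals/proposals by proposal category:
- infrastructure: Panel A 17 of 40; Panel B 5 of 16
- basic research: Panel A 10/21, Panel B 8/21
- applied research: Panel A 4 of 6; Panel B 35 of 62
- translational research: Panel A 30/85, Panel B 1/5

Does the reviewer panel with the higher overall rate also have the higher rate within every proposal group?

Infrastructure: Panel A 17/40 = 42.5%, Panel B 5/16 = 31.2% → Panel A
Basic research: Panel A 10/21 = 47.6%, Panel B 8/21 = 38.1% → Panel A
Applied research: Panel A 4/6 = 66.7%, Panel B 35/62 = 56.5% → Panel A
Translational research: Panel A 30/85 = 35.3%, Panel B 1/5 = 20.0% → Panel A
Overall: Panel A 61/152 = 40.1%, Panel B 49/104 = 47.1% → Panel B
Panel A wins each proposal group but Panel B wins overall — the comparison reverses. Panel A's proposals skew toward translational research, which has a lower base rate.

No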